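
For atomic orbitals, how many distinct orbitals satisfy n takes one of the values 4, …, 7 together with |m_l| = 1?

Count contributing orbitals for each principal shell:
n=4 → 6; n=5 → 8; n=6 → 10; n=7 → 12.
Total orbitals: 6 + 8 + 10 + 12 = 36.

36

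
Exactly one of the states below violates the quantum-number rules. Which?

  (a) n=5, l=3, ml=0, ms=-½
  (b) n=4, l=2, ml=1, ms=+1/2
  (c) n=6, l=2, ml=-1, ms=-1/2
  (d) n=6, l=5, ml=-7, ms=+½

(d) has |ml| = 7 > l = 5, violating −l ≤ ml ≤ l.
The remaining sets (a), (b), (c) satisfy all four rules.

(d)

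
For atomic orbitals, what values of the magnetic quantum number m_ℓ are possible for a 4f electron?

-3, -2, -1, 0, 1, 2, 3

The 4f subshell has ℓ = 3, and m_ℓ takes every integer from −ℓ to +ℓ. With ℓ = 3 that gives the 7 values -3, -2, -1, 0, 1, 2, 3.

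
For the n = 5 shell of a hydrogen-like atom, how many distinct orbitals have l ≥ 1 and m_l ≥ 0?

The (l, m_l) pairs meeting l ≥ 1 and m_l ≥ 0 give: l=1 → 2; l=2 → 3; l=3 → 4; l=4 → 5.
Total orbitals: 2 + 3 + 4 + 5 = 14.

14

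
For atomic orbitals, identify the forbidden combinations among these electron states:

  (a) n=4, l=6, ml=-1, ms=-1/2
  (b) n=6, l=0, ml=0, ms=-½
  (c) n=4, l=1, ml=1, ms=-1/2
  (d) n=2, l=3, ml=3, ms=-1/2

(a) has l = 6 ≥ n = 4, violating 0 ≤ l ≤ n−1.
(d) has l = 3 ≥ n = 2, violating 0 ≤ l ≤ n−1.
The remaining sets (b), (c) satisfy all four rules.

(a) and (d)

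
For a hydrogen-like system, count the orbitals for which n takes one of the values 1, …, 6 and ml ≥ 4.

Per-shell orbital counts meeting the constraint:
n=5 → 1; n=6 → 3.
Total orbitals: 1 + 3 = 4.

4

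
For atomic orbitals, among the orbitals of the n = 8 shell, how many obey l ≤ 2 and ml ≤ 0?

With n = 8 the allowed l are 0, 1, …, 7.
Contributions: l=0 → 1; l=1 → 2; l=2 → 3.
Total orbitals: 1 + 2 + 3 = 6.

6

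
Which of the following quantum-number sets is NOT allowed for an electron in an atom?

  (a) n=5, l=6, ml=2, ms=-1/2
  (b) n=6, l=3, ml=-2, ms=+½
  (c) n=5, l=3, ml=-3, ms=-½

(a)

(a) has l = 6 ≥ n = 5, violating 0 ≤ l ≤ n−1.
The remaining sets (b), (c) satisfy all four rules.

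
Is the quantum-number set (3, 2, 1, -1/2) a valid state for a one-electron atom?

n = 3 is a positive integer. l = 2 satisfies 0 ≤ l ≤ n−1 = 2. m_l = 1 lies in the range −l … +l (here −2 … 2). m_s = -1/2 is one of ±1/2.
All four constraints are satisfied.

Valid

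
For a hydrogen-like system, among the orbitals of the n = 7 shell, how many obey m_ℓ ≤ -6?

1

Go through ℓ = 0, …, 6 (the values permitted for n = 7).
Per ℓ-value: ℓ=6 → 1.
Total orbitals: 1.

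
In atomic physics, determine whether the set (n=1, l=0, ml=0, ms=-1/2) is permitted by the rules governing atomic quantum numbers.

n = 1 is a positive integer. l = 0 satisfies 0 ≤ l ≤ n−1 = 0. ml = 0 lies in the range −l … +l (here 0). ms = -1/2 is one of ±1/2.
All four constraints are satisfied.

Yes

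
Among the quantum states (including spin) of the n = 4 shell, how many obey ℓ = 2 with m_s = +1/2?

5

The (ℓ, m_ℓ) pairs meeting ℓ = 2 give: ℓ=2 → 5.
Orbitals: 5. With m_s fixed to a single value there is one state per orbital, giving 5 states.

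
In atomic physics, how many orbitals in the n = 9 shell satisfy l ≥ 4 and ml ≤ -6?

6

Orbitals with l ≥ 4 and ml ≤ -6, by l: l=6 → 1; l=7 → 2; l=8 → 3.
Total orbitals: 1 + 2 + 3 = 6.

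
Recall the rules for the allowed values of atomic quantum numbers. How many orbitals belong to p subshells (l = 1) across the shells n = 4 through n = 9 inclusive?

18

A p subshell (l = 1) exists for every n ≥ 2, so shells n = 4, 5, 6, 7, 8, 9 each contribute one — 6 subshells.
Since each p subshell has 2·1+1 = 3 orbitals, the total is 6 × 3 = 18.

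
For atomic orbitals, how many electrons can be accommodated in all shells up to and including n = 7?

Total orbitals = 1² + 2² + 3² + 4² + 5² + 6² + 7² = 140. Doubling for spin gives 280 electrons.

280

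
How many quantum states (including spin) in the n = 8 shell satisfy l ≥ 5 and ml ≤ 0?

42

Per l-value: l=5 → 6; l=6 → 7; l=7 → 8.
Orbitals: 6 + 7 + 8 = 21. Each orbital carries two spin states, so 21 × 2 = 42 states.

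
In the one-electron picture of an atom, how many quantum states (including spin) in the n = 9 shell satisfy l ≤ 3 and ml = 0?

8

With n = 9 the allowed l are 0, 1, …, 8.
Contributions: l=0 → 1; l=1 → 1; l=2 → 1; l=3 → 1.
Orbitals: 1 + 1 + 1 + 1 = 4. Each orbital carries two spin states, so 4 × 2 = 8 states.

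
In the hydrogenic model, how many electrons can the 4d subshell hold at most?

A subshell with ℓ = 2 has 2ℓ+1 = 5 orbitals, each holding 2 electrons (spin ±1/2), so 5 × 2 = 10.

10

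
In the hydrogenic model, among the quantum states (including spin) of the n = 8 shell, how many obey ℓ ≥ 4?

Go through ℓ = 0, …, 7 (the values permitted for n = 8).
The (ℓ, m_ℓ) pairs meeting ℓ ≥ 4 give: ℓ=4 → 9; ℓ=5 → 11; ℓ=6 → 13; ℓ=7 → 15.
Orbitals: 9 + 11 + 13 + 15 = 48. Each orbital carries two spin states, so 48 × 2 = 96 states.

96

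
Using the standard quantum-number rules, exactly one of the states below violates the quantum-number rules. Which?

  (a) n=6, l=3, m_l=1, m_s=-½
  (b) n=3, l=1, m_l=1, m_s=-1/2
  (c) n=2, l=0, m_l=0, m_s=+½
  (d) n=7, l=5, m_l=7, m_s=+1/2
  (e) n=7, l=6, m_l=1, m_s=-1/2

(d)

(d) has |m_l| = 7 > l = 5, violating −l ≤ m_l ≤ l.
The remaining sets (a), (b), (c), (e) satisfy all four rules.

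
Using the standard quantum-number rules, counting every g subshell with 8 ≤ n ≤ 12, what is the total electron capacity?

90

A g subshell (l = 4) exists for every n ≥ 5, so shells n = 8, 9, 10, 11, 12 each contribute one — 5 subshells.
Since each g subshell holds 2(2·4+1) = 18 electrons, the total is 5 × 18 = 90.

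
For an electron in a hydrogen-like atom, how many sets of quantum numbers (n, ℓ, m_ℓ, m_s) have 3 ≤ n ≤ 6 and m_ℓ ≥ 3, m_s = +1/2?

Go shell by shell, enumerating (ℓ, m_ℓ) with m_ℓ ≥ 3:
n=4 → 1; n=5 → 3; n=6 → 6.
Orbitals: 1 + 3 + 6 = 10. With m_s fixed to +1/2 there is one state per orbital, so 10 states.

10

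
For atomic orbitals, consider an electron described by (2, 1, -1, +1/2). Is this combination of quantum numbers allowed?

n = 2 is a positive integer. l = 1 satisfies 0 ≤ l ≤ n−1 = 1. ml = -1 lies in the range −l … +l (here −1 … 1). ms = +1/2 is one of ±1/2.
All four constraints are satisfied.

Valid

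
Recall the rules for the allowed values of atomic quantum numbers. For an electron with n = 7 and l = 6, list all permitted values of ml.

-6, -5, -4, -3, -2, -1, 0, 1, 2, 3, 4, 5, 6

ml takes every integer from −l to +l. With l = 6 that gives the 13 values -6, -5, -4, -3, -2, -1, 0, 1, 2, 3, 4, 5, 6.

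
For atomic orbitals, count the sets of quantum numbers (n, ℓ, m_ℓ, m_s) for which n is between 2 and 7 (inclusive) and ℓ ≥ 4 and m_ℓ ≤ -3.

Treat each shell separately and count matching orbitals:
n=5 → 2; n=6 → 5; n=7 → 9.
Orbitals: 2 + 5 + 9 = 16. Including both spin states (m_s = ±1/2) gives 2 × 16 = 32 states.

32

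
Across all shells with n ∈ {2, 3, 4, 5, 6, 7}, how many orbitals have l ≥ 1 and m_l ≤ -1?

Go shell by shell, enumerating (l, m_l) with l ≥ 1 and m_l ≤ -1:
n=2 → 1; n=3 → 3; n=4 → 6; n=5 → 10; n=6 → 15; n=7 → 21.
Total orbitals: 1 + 3 + 6 + 10 + 15 + 21 = 56.

56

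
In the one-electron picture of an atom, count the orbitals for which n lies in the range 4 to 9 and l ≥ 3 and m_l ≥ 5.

20

Count contributing orbitals for each principal shell:
n=6 → 1; n=7 → 3; n=8 → 6; n=9 → 10.
Total orbitals: 1 + 3 + 6 + 10 = 20.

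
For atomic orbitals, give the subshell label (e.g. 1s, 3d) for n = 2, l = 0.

l = 0 corresponds to the letter 's', so the subshell is 2s.

2s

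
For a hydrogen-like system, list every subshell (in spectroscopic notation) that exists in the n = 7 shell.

7s, 7p, 7d, 7f, 7g, 7h, 7i

For n = 7, ℓ runs from 0 to 6. In spectroscopic notation ℓ = 0,1,2,… ↔ s,p,d,f,g,h,i, so the subshells are 7s, 7p, 7d, 7f, 7g, 7h, 7i.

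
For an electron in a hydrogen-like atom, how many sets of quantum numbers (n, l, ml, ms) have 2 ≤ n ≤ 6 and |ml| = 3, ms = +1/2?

Treat each shell separately and count matching orbitals:
n=4 → 2; n=5 → 4; n=6 → 6.
Orbitals: 2 + 4 + 6 = 12. With ms fixed to +1/2 there is one state per orbital, so 12 states.

12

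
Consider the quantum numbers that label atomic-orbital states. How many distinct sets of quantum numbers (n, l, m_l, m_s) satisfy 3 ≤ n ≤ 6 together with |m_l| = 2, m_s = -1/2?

20

Go shell by shell, enumerating (l, m_l) with |m_l| = 2:
n=3 → 2; n=4 → 4; n=5 → 6; n=6 → 8.
Orbitals: 2 + 4 + 6 + 8 = 20. With m_s fixed to -1/2 there is one state per orbital, so 20 states.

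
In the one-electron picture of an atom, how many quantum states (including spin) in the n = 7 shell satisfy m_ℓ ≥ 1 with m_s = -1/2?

With n = 7 the allowed ℓ are 0, 1, …, 6.
Per ℓ-value: ℓ=1 → 1; ℓ=2 → 2; ℓ=3 → 3; ℓ=4 → 4; ℓ=5 → 5; ℓ=6 → 6.
Orbitals: 1 + 2 + 3 + 4 + 5 + 6 = 21. With m_s fixed to a single value there is one state per orbital, giving 21 states.

21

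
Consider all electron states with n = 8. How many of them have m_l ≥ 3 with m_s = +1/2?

15

With n = 8 the allowed l are 0, 1, …, 7.
Contributions: l=3 → 1; l=4 → 2; l=5 → 3; l=6 → 4; l=7 → 5.
Orbitals: 1 + 2 + 3 + 4 + 5 = 15. With m_s fixed to a single value there is one state per orbital, giving 15 states.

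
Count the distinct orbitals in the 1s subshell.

A subshell has 2l+1 orbitals; with l = 0, that's 1.

1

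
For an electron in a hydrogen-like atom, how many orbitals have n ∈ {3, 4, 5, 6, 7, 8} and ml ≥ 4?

Work shell by shell — for each n, count the (l, ml) pairs that satisfy ml ≥ 4:
n=5 → 1; n=6 → 3; n=7 → 6; n=8 → 10.
Total orbitals: 1 + 3 + 6 + 10 = 20.

20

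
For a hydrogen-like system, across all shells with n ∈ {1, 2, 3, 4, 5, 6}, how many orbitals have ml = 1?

15

Count contributing orbitals for each principal shell:
n=2 → 1; n=3 → 2; n=4 → 3; n=5 → 4; n=6 → 5.
Total orbitals: 1 + 2 + 3 + 4 + 5 = 15.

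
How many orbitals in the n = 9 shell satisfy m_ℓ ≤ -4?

Contributions: ℓ=4 → 1; ℓ=5 → 2; ℓ=6 → 3; ℓ=7 → 4; ℓ=8 → 5.
Total orbitals: 1 + 2 + 3 + 4 + 5 = 15.

15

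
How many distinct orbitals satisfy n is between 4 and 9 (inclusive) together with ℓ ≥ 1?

265

Count contributing orbitals for each principal shell:
n=4 → 15; n=5 → 24; n=6 → 35; n=7 → 48; n=8 → 63; n=9 → 80.
Total orbitals: 15 + 24 + 35 + 48 + 63 + 80 = 265.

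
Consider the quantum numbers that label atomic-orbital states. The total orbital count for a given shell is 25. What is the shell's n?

n = 5

n² = 25 ⇒ n = 5.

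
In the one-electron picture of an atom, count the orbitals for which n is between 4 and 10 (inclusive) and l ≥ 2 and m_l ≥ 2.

Work shell by shell — for each n, count the (l, m_l) pairs that satisfy l ≥ 2 and m_l ≥ 2:
n=4 → 3; n=5 → 6; n=6 → 10; n=7 → 15; n=8 → 21; n=9 → 28; n=10 → 36.
Total orbitals: 3 + 6 + 10 + 15 + 21 + 28 + 36 = 119.

119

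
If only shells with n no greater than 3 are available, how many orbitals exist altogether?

Total orbitals = 1² + 2² + 3² = 14.

14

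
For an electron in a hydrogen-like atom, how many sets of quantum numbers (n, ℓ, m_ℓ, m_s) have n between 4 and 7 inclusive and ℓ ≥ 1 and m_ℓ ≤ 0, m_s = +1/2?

70

Count contributing orbitals for each principal shell:
n=4 → 9; n=5 → 14; n=6 → 20; n=7 → 27.
Orbitals: 9 + 14 + 20 + 27 = 70. With m_s fixed to +1/2 there is one state per orbital, so 70 states.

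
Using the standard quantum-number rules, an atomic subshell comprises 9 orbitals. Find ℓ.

ℓ = 4

2ℓ+1 = 9 gives ℓ = 4.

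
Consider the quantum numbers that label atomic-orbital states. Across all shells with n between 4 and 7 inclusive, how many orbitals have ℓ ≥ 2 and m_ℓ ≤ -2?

For each n in the range, tally the orbitals obeying ℓ ≥ 2 and m_ℓ ≤ -2:
n=4 → 3; n=5 → 6; n=6 → 10; n=7 → 15.
Total orbitals: 3 + 6 + 10 + 15 = 34.

34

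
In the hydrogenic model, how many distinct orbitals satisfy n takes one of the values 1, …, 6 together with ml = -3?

Count contributing orbitals for each principal shell:
n=4 → 1; n=5 → 2; n=6 → 3.
Total orbitals: 1 + 2 + 3 = 6.

6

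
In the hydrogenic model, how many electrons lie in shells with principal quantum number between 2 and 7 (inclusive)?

Shell n has n² orbitals: 2²=4 + 3²=9 + 4²=16 + 5²=25 + 6²=36 + 7²=49 = 139 orbitals.
Two spin states per orbital: 2 × 139 = 278 electrons.

278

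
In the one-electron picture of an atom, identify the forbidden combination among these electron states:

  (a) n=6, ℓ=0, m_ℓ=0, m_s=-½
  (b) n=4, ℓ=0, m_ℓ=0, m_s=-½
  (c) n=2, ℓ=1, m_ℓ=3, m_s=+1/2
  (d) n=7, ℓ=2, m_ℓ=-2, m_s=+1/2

(c) has |m_ℓ| = 3 > ℓ = 1, violating −ℓ ≤ m_ℓ ≤ ℓ.
The remaining sets (a), (b), (d) satisfy all four rules.

(c)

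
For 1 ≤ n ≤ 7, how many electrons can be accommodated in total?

280

Total orbitals = 1² + 2² + 3² + 4² + 5² + 6² + 7² = 140. Doubling for spin gives 280 electrons.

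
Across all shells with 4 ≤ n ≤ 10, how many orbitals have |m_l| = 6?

20

Per-shell orbital counts meeting the constraint:
n=7 → 2; n=8 → 4; n=9 → 6; n=10 → 8.
Total orbitals: 2 + 4 + 6 + 8 = 20.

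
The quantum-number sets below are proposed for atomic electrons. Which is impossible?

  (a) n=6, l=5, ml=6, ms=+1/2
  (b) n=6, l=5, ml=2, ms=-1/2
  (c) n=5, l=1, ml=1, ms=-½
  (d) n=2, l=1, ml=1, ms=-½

(a) has |ml| = 6 > l = 5, violating −l ≤ ml ≤ l.
The remaining sets (b), (c), (d) satisfy all four rules.

(a)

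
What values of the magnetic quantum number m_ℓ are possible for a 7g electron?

The 7g subshell has ℓ = 4, and m_ℓ takes every integer from −ℓ to +ℓ. With ℓ = 4 that gives the 9 values -4, -3, -2, -1, 0, 1, 2, 3, 4.

-4, -3, -2, -1, 0, 1, 2, 3, 4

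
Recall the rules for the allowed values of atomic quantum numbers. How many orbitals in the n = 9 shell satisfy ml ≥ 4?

15

The (l, ml) pairs meeting ml ≥ 4 give: l=4 → 1; l=5 → 2; l=6 → 3; l=7 → 4; l=8 → 5.
Total orbitals: 1 + 2 + 3 + 4 + 5 = 15.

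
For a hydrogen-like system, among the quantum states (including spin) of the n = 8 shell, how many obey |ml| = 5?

12

Go through l = 0, …, 7 (the values permitted for n = 8).
Per l-value: l=5 → 2; l=6 → 2; l=7 → 2.
Orbitals: 2 + 2 + 2 = 6. Each orbital carries two spin states, so 6 × 2 = 12 states.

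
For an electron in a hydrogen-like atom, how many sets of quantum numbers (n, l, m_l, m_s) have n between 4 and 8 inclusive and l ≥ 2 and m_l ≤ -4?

40

Treat each shell separately and count matching orbitals:
n=5 → 1; n=6 → 3; n=7 → 6; n=8 → 10.
Orbitals: 1 + 3 + 6 + 10 = 20. Including both spin states (m_s = ±1/2) gives 2 × 20 = 40 states.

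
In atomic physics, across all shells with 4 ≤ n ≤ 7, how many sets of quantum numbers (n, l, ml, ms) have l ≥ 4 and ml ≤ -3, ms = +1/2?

16

For each n in the range, tally the orbitals obeying l ≥ 4 and ml ≤ -3:
n=5 → 2; n=6 → 5; n=7 → 9.
Orbitals: 2 + 5 + 9 = 16. With ms fixed to +1/2 there is one state per orbital, so 16 states.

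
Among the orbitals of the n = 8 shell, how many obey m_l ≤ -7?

For n = 8, l ranges over 0 … 7.
Contributions: l=7 → 1.
Total orbitals: 1.

1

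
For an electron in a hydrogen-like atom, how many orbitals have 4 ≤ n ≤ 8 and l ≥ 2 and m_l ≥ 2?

55

Go shell by shell, enumerating (l, m_l) with l ≥ 2 and m_l ≥ 2:
n=4 → 3; n=5 → 6; n=6 → 10; n=7 → 15; n=8 → 21.
Total orbitals: 3 + 6 + 10 + 15 + 21 = 55.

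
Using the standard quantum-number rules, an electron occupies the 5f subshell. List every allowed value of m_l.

The 5f subshell has l = 3, and m_l takes every integer from −l to +l. With l = 3 that gives the 7 values -3, -2, -1, 0, 1, 2, 3.

-3, -2, -1, 0, 1, 2, 3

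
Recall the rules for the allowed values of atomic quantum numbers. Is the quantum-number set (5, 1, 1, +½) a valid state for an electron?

Valid

n = 5 is a positive integer. ℓ = 1 satisfies 0 ≤ ℓ ≤ n−1 = 4. m_ℓ = 1 lies in the range −ℓ … +ℓ (here −1 … 1). m_s = +1/2 is one of ±1/2.
All four constraints are satisfied.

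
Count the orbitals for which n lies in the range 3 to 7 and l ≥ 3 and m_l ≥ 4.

10

For each n in the range, tally the orbitals obeying l ≥ 3 and m_l ≥ 4:
n=5 → 1; n=6 → 3; n=7 → 6.
Total orbitals: 1 + 3 + 6 = 10.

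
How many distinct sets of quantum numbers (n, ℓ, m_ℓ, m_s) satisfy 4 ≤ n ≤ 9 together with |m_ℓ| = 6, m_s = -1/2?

12

Go shell by shell, enumerating (ℓ, m_ℓ) with |m_ℓ| = 6:
n=7 → 2; n=8 → 4; n=9 → 6.
Orbitals: 2 + 4 + 6 = 12. With m_s fixed to -1/2 there is one state per orbital, so 12 states.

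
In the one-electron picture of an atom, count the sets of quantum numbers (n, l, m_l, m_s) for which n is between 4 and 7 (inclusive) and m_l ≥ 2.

Count contributing orbitals for each principal shell:
n=4 → 3; n=5 → 6; n=6 → 10; n=7 → 15.
Orbitals: 3 + 6 + 10 + 15 = 34. Including both spin states (m_s = ±1/2) gives 2 × 34 = 68 states.

68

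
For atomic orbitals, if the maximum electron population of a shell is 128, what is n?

2n² = 128 ⇒ n² = 64 ⇒ n = 8.

n = 8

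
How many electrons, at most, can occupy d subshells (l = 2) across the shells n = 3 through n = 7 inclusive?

50

A d subshell (l = 2) exists for every n ≥ 3, so shells n = 3, 4, 5, 6, 7 each contribute one — 5 subshells.
Since each d subshell holds 2(2·2+1) = 10 electrons, the total is 5 × 10 = 50.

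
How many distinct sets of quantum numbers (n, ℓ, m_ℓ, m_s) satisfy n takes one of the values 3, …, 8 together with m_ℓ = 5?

12

For each n in the range, tally the orbitals obeying m_ℓ = 5:
n=6 → 1; n=7 → 2; n=8 → 3.
Orbitals: 1 + 2 + 3 = 6. Including both spin states (m_s = ±1/2) gives 2 × 6 = 12 states.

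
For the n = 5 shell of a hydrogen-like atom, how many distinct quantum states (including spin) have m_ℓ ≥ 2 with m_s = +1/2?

6

For n = 5, ℓ ranges over 0 … 4.
Orbitals with m_ℓ ≥ 2, by ℓ: ℓ=2 → 1; ℓ=3 → 2; ℓ=4 → 3.
Orbitals: 1 + 2 + 3 = 6. With m_s fixed to a single value there is one state per orbital, giving 6 states.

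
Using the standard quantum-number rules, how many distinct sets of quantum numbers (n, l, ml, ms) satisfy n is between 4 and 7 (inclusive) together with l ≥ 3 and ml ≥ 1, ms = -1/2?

40

For each n in the range, tally the orbitals obeying l ≥ 3 and ml ≥ 1:
n=4 → 3; n=5 → 7; n=6 → 12; n=7 → 18.
Orbitals: 3 + 7 + 12 + 18 = 40. With ms fixed to -1/2 there is one state per orbital, so 40 states.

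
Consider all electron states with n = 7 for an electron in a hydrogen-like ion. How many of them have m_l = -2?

With n = 7 the allowed l are 0, 1, …, 6.
The (l, m_l) pairs meeting m_l = -2 give: l=2 → 1; l=3 → 1; l=4 → 1; l=5 → 1; l=6 → 1.
Orbitals: 1 + 1 + 1 + 1 + 1 = 5. Each orbital carries two spin states, so 5 × 2 = 10 states.

10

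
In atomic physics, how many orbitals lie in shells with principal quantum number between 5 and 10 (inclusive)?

Shell n has n² orbitals: 5²=25 + 6²=36 + 7²=49 + 8²=64 + 9²=81 + 10²=100 = 355 orbitals.

355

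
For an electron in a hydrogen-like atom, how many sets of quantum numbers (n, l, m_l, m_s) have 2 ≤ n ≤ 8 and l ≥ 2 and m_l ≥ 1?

Work shell by shell — for each n, count the (l, m_l) pairs that satisfy l ≥ 2 and m_l ≥ 1:
n=3 → 2; n=4 → 5; n=5 → 9; n=6 → 14; n=7 → 20; n=8 → 27.
Orbitals: 2 + 5 + 9 + 14 + 20 + 27 = 77. Including both spin states (m_s = ±1/2) gives 2 × 77 = 154 states.

154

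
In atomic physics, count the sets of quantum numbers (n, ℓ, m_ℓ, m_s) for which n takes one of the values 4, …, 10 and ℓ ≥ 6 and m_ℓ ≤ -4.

Work shell by shell — for each n, count the (ℓ, m_ℓ) pairs that satisfy ℓ ≥ 6 and m_ℓ ≤ -4:
n=7 → 3; n=8 → 7; n=9 → 12; n=10 → 18.
Orbitals: 3 + 7 + 12 + 18 = 40. Including both spin states (m_s = ±1/2) gives 2 × 40 = 80 states.

80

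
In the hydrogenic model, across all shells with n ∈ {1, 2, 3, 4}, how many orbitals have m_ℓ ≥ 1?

Work shell by shell — for each n, count the (ℓ, m_ℓ) pairs that satisfy m_ℓ ≥ 1:
n=2 → 1; n=3 → 3; n=4 → 6.
Total orbitals: 1 + 3 + 6 = 10.

10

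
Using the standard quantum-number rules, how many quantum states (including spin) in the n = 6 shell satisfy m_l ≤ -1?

With n = 6 the allowed l are 0, 1, …, 5.
Orbitals with m_l ≤ -1, by l: l=1 → 1; l=2 → 2; l=3 → 3; l=4 → 4; l=5 → 5.
Orbitals: 1 + 2 + 3 + 4 + 5 = 15. Each orbital carries two spin states, so 15 × 2 = 30 states.

30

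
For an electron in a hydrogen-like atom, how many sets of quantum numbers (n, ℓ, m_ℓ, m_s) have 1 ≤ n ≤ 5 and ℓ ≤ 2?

64

For each n in the range, tally the orbitals obeying ℓ ≤ 2:
n=1 → 1; n=2 → 4; n=3 → 9; n=4 → 9; n=5 → 9.
Orbitals: 1 + 4 + 9 + 9 + 9 = 32. Including both spin states (m_s = ±1/2) gives 2 × 32 = 64 states.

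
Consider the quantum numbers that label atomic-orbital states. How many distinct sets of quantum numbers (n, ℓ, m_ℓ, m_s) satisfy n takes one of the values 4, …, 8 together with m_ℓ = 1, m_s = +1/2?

Count contributing orbitals for each principal shell:
n=4 → 3; n=5 → 4; n=6 → 5; n=7 → 6; n=8 → 7.
Orbitals: 3 + 4 + 5 + 6 + 7 = 25. With m_s fixed to +1/2 there is one state per orbital, so 25 states.

25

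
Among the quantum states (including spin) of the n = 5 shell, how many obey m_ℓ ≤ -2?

Contributions: ℓ=2 → 1; ℓ=3 → 2; ℓ=4 → 3.
Orbitals: 1 + 2 + 3 = 6. Each orbital carries two spin states, so 6 × 2 = 12 states.

12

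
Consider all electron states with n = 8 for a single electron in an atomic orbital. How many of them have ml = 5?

6

Go through l = 0, …, 7 (the values permitted for n = 8).
Orbitals with ml = 5, by l: l=5 → 1; l=6 → 1; l=7 → 1.
Orbitals: 1 + 1 + 1 = 3. Each orbital carries two spin states, so 3 × 2 = 6 states.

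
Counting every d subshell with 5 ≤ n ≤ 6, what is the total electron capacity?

20

A d subshell (ℓ = 2) exists for every n ≥ 3, so shells n = 5, 6 each contribute one — 2 subshells.
Since each d subshell holds 2(2·2+1) = 10 electrons, the total is 2 × 10 = 20.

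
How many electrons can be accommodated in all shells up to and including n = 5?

Total orbitals = 1² + 2² + 3² + 4² + 5² = 55. Doubling for spin gives 110 electrons.

110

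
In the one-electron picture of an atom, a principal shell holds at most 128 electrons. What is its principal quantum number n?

2n² = 128 ⇒ n² = 64 ⇒ n = 8.

n = 8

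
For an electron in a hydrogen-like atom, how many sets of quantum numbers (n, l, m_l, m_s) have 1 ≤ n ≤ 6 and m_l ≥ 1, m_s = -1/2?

Go shell by shell, enumerating (l, m_l) with m_l ≥ 1:
n=2 → 1; n=3 → 3; n=4 → 6; n=5 → 10; n=6 → 15.
Orbitals: 1 + 3 + 6 + 10 + 15 = 35. With m_s fixed to -1/2 there is one state per orbital, so 35 states.

35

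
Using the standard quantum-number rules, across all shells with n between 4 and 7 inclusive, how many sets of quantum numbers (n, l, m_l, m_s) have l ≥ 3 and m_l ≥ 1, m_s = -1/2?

40

Go shell by shell, enumerating (l, m_l) with l ≥ 3 and m_l ≥ 1:
n=4 → 3; n=5 → 7; n=6 → 12; n=7 → 18.
Orbitals: 3 + 7 + 12 + 18 = 40. With m_s fixed to -1/2 there is one state per orbital, so 40 states.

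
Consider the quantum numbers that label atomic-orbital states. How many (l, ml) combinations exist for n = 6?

36

The n = 6 shell contains n² = 6² = 36 orbitals.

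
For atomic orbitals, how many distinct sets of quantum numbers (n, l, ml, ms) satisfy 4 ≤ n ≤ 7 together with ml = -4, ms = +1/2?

Work shell by shell — for each n, count the (l, ml) pairs that satisfy ml = -4:
n=5 → 1; n=6 → 2; n=7 → 3.
Orbitals: 1 + 2 + 3 = 6. With ms fixed to +1/2 there is one state per orbital, so 6 states.

6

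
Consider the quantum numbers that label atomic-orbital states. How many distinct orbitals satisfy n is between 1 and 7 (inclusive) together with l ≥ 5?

35

For each n in the range, tally the orbitals obeying l ≥ 5:
n=6 → 11; n=7 → 24.
Total orbitals: 11 + 24 = 35.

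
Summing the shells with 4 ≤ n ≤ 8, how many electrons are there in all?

380

Shell n has n² orbitals: 4²=16 + 5²=25 + 6²=36 + 7²=49 + 8²=64 = 190 orbitals.
Two spin states per orbital: 2 × 190 = 380 electrons.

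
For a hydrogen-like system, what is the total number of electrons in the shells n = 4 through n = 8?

Shell n has n² orbitals: 4²=16 + 5²=25 + 6²=36 + 7²=49 + 8²=64 = 190 orbitals.
Two spin states per orbital: 2 × 190 = 380 electrons.

380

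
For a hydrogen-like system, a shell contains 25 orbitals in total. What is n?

n = 5

n² = 25 ⇒ n = 5.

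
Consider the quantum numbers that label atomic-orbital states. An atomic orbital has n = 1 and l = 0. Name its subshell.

l = 0 corresponds to the letter 's', so the subshell is 1s.

1s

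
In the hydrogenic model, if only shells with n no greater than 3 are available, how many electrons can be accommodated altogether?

Total orbitals = 1² + 2² + 3² = 14. Doubling for spin gives 28 electrons.

28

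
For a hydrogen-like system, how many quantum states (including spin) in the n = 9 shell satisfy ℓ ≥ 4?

130

For n = 9, ℓ ranges over 0 … 8.
The (ℓ, m_ℓ) pairs meeting ℓ ≥ 4 give: ℓ=4 → 9; ℓ=5 → 11; ℓ=6 → 13; ℓ=7 → 15; ℓ=8 → 17.
Orbitals: 9 + 11 + 13 + 15 + 17 = 65. Each orbital carries two spin states, so 65 × 2 = 130 states.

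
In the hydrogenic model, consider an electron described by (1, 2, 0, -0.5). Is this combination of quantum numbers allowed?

The orbital quantum number must satisfy 0 ≤ ℓ ≤ n−1. With n = 1 the allowed ℓ values are 0, so ℓ = 2 is out of range.

Not allowed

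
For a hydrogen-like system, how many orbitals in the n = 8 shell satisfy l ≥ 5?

39

For n = 8, l ranges over 0 … 7.
Contributions: l=5 → 11; l=6 → 13; l=7 → 15.
Total orbitals: 11 + 13 + 15 = 39.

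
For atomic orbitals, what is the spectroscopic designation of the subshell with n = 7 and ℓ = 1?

7p

ℓ = 1 corresponds to the letter 'p', so the subshell is 7p.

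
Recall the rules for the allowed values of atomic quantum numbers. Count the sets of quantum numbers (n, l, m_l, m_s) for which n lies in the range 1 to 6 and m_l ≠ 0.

For each n in the range, tally the orbitals obeying m_l ≠ 0:
n=2 → 2; n=3 → 6; n=4 → 12; n=5 → 20; n=6 → 30.
Orbitals: 2 + 6 + 12 + 20 + 30 = 70. Including both spin states (m_s = ±1/2) gives 2 × 70 = 140 states.

140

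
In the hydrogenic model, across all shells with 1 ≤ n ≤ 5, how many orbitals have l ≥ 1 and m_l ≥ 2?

Work shell by shell — for each n, count the (l, m_l) pairs that satisfy l ≥ 1 and m_l ≥ 2:
n=3 → 1; n=4 → 3; n=5 → 6.
Total orbitals: 1 + 3 + 6 = 10.

10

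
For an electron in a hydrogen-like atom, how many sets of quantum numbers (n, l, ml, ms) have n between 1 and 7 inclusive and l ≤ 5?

Count contributing orbitals for each principal shell:
n=1 → 1; n=2 → 4; n=3 → 9; n=4 → 16; n=5 → 25; n=6 → 36; n=7 → 36.
Orbitals: 1 + 4 + 9 + 16 + 25 + 36 + 36 = 127. Including both spin states (ms = ±1/2) gives 2 × 127 = 254 states.

254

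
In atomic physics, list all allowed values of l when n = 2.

l is an integer with 0 ≤ l ≤ n−1, so for n = 2: l = 0, 1.

0, 1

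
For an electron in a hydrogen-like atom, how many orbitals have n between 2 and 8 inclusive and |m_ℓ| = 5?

12

For each n in the range, tally the orbitals obeying |m_ℓ| = 5:
n=6 → 2; n=7 → 4; n=8 → 6.
Total orbitals: 2 + 4 + 6 = 12.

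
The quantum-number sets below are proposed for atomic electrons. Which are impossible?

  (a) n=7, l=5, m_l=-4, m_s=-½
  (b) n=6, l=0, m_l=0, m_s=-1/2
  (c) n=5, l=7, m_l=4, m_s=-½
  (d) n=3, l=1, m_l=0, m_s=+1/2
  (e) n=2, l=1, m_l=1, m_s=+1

(c) has l = 7 ≥ n = 5, violating 0 ≤ l ≤ n−1.
(e) has m_s = +1, but an electron's spin must be ±1/2.
The remaining sets (a), (b), (d) satisfy all four rules.

(c) and (e)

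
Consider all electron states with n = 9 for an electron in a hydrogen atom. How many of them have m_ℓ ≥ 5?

Per ℓ-value: ℓ=5 → 1; ℓ=6 → 2; ℓ=7 → 3; ℓ=8 → 4.
Orbitals: 1 + 2 + 3 + 4 = 10. Each orbital carries two spin states, so 10 × 2 = 20 states.

20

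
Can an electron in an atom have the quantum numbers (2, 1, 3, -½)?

No

The magnetic quantum number must satisfy −l ≤ m_l ≤ l. With l = 1, m_l can only be -1, 0, 1, so m_l = 3 is forbidden.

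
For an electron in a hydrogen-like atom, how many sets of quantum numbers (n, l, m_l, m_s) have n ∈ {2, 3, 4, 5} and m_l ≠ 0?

For each n in the range, tally the orbitals obeying m_l ≠ 0:
n=2 → 2; n=3 → 6; n=4 → 12; n=5 → 20.
Orbitals: 2 + 6 + 12 + 20 = 40. Including both spin states (m_s = ±1/2) gives 2 × 40 = 80 states.

80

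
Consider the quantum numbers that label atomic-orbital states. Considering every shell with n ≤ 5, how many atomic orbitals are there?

Total orbitals = 1² + 2² + 3² + 4² + 5² = 55.

55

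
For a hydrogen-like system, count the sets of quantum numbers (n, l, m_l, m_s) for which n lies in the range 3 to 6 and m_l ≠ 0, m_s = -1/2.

Count contributing orbitals for each principal shell:
n=3 → 6; n=4 → 12; n=5 → 20; n=6 → 30.
Orbitals: 6 + 12 + 20 + 30 = 68. With m_s fixed to -1/2 there is one state per orbital, so 68 states.

68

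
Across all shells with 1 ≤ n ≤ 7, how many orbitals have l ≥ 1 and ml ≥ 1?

56

Work shell by shell — for each n, count the (l, ml) pairs that satisfy l ≥ 1 and ml ≥ 1:
n=2 → 1; n=3 → 3; n=4 → 6; n=5 → 10; n=6 → 15; n=7 → 21.
Total orbitals: 1 + 3 + 6 + 10 + 15 + 21 = 56.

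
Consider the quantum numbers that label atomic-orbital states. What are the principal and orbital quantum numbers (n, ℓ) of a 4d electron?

n = 4, ℓ = 2

The leading integer gives n = 4; the letter 'd' means ℓ = 2.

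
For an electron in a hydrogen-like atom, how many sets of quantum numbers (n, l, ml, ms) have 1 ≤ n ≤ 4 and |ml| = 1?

24

Count contributing orbitals for each principal shell:
n=2 → 2; n=3 → 4; n=4 → 6.
Orbitals: 2 + 4 + 6 = 12. Including both spin states (ms = ±1/2) gives 2 × 12 = 24 states.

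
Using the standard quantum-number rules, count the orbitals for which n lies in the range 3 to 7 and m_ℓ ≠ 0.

110

Per-shell orbital counts meeting the constraint:
n=3 → 6; n=4 → 12; n=5 → 20; n=6 → 30; n=7 → 42.
Total orbitals: 6 + 12 + 20 + 30 + 42 = 110.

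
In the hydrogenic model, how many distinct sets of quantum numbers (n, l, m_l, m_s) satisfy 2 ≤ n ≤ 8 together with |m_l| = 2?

Work shell by shell — for each n, count the (l, m_l) pairs that satisfy |m_l| = 2:
n=3 → 2; n=4 → 4; n=5 → 6; n=6 → 8; n=7 → 10; n=8 → 12.
Orbitals: 2 + 4 + 6 + 8 + 10 + 12 = 42. Including both spin states (m_s = ±1/2) gives 2 × 42 = 84 states.

84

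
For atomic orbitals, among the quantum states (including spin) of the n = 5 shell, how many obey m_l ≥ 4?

The n = 5 shell has l = 0 through 4; check each.
Orbitals with m_l ≥ 4, by l: l=4 → 1.
Orbitals: 1. Each orbital carries two spin states, so 1 × 2 = 2 states.

2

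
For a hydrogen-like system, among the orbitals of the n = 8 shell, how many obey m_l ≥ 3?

With n = 8 the allowed l are 0, 1, …, 7.
Orbitals with m_l ≥ 3, by l: l=3 → 1; l=4 → 2; l=5 → 3; l=6 → 4; l=7 → 5.
Total orbitals: 1 + 2 + 3 + 4 + 5 = 15.

15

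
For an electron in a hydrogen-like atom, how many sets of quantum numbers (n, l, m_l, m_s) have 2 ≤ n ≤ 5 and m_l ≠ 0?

Per-shell orbital counts meeting the constraint:
n=2 → 2; n=3 → 6; n=4 → 12; n=5 → 20.
Orbitals: 2 + 6 + 12 + 20 = 40. Including both spin states (m_s = ±1/2) gives 2 × 40 = 80 states.

80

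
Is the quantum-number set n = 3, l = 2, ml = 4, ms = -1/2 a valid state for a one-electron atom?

The magnetic quantum number must satisfy −l ≤ ml ≤ l. With l = 2, ml can only be -2, -1, 0, 1, 2, so ml = 4 is forbidden.

No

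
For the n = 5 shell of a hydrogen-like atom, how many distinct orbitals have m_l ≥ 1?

10

The n = 5 shell has l = 0 through 4; check each.
Orbitals with m_l ≥ 1, by l: l=1 → 1; l=2 → 2; l=3 → 3; l=4 → 4.
Total orbitals: 1 + 2 + 3 + 4 = 10.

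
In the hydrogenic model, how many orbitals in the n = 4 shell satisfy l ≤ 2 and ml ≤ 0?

6

Orbitals with l ≤ 2 and ml ≤ 0, by l: l=0 → 1; l=1 → 2; l=2 → 3.
Total orbitals: 1 + 2 + 3 = 6.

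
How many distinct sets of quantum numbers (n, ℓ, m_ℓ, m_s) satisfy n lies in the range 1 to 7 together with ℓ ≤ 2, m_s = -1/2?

50

For each n in the range, tally the orbitals obeying ℓ ≤ 2:
n=1 → 1; n=2 → 4; n=3 → 9; n=4 → 9; n=5 → 9; n=6 → 9; n=7 → 9.
Orbitals: 1 + 4 + 9 + 9 + 9 + 9 + 9 = 50. With m_s fixed to -1/2 there is one state per orbital, so 50 states.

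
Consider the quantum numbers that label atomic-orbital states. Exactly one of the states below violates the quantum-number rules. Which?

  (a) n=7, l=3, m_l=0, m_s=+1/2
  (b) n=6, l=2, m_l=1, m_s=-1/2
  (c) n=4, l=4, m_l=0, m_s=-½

(c) has l = 4 ≥ n = 4, violating 0 ≤ l ≤ n−1.
The remaining sets (a), (b) satisfy all four rules.

(c)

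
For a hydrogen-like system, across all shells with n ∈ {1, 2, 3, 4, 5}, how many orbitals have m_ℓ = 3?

3

Count contributing orbitals for each principal shell:
n=4 → 1; n=5 → 2.
Total orbitals: 1 + 2 = 3.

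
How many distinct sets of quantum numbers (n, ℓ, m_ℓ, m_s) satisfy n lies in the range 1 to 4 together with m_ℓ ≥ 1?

20

For each n in the range, tally the orbitals obeying m_ℓ ≥ 1:
n=2 → 1; n=3 → 3; n=4 → 6.
Orbitals: 1 + 3 + 6 = 10. Including both spin states (m_s = ±1/2) gives 2 × 10 = 20 states.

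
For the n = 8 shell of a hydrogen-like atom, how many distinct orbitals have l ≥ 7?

15

With n = 8 the allowed l are 0, 1, …, 7.
Contributions: l=7 → 15.
Total orbitals: 15.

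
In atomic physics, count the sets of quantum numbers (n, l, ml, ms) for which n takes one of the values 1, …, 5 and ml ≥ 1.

Work shell by shell — for each n, count the (l, ml) pairs that satisfy ml ≥ 1:
n=2 → 1; n=3 → 3; n=4 → 6; n=5 → 10.
Orbitals: 1 + 3 + 6 + 10 = 20. Including both spin states (ms = ±1/2) gives 2 × 20 = 40 states.

40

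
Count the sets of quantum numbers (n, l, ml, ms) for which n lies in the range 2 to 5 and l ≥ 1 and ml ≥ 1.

40

Go shell by shell, enumerating (l, ml) with l ≥ 1 and ml ≥ 1:
n=2 → 1; n=3 → 3; n=4 → 6; n=5 → 10.
Orbitals: 1 + 3 + 6 + 10 = 20. Including both spin states (ms = ±1/2) gives 2 × 20 = 40 states.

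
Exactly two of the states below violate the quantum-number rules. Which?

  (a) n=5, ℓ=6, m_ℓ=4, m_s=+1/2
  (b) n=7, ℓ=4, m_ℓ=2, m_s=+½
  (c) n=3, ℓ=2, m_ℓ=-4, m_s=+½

(a) and (c)

(a) has ℓ = 6 ≥ n = 5, violating 0 ≤ ℓ ≤ n−1.
(c) has |m_ℓ| = 4 > ℓ = 2, violating −ℓ ≤ m_ℓ ≤ ℓ.
The remaining set (b) satisfies all four rules.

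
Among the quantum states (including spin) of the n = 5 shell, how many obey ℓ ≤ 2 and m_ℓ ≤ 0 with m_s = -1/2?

6

Per ℓ-value: ℓ=0 → 1; ℓ=1 → 2; ℓ=2 → 3.
Orbitals: 1 + 2 + 3 = 6. With m_s fixed to a single value there is one state per orbital, giving 6 states.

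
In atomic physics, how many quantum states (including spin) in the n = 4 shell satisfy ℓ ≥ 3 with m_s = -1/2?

Go through ℓ = 0, …, 3 (the values permitted for n = 4).
Per ℓ-value: ℓ=3 → 7.
Orbitals: 7. With m_s fixed to a single value there is one state per orbital, giving 7 states.

7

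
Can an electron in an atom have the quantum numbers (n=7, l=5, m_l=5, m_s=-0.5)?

Yes

n = 7 is a positive integer. l = 5 satisfies 0 ≤ l ≤ n−1 = 6. m_l = 5 lies in the range −l … +l (here −5 … 5). m_s = -1/2 is one of ±1/2.
All four constraints are satisfied.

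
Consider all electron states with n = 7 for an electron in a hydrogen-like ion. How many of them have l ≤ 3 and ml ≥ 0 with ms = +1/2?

The (l, ml) pairs meeting l ≤ 3 and ml ≥ 0 give: l=0 → 1; l=1 → 2; l=2 → 3; l=3 → 4.
Orbitals: 1 + 2 + 3 + 4 = 10. With ms fixed to a single value there is one state per orbital, giving 10 states.

10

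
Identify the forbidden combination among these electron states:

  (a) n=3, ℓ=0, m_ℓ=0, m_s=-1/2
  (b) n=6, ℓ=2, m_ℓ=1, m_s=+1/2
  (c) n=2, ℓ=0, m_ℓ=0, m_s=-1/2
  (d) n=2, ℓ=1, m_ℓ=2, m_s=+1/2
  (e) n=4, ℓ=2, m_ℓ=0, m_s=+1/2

(d)

(d) has |m_ℓ| = 2 > ℓ = 1, violating −ℓ ≤ m_ℓ ≤ ℓ.
The remaining sets (a), (b), (c), (e) satisfy all four rules.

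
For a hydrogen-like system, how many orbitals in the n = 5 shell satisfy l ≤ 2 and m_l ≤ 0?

6

With n = 5 the allowed l are 0, 1, …, 4.
Contributions: l=0 → 1; l=1 → 2; l=2 → 3.
Total orbitals: 1 + 2 + 3 = 6.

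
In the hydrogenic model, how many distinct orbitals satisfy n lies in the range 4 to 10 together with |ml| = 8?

Go shell by shell, enumerating (l, ml) with |ml| = 8:
n=9 → 2; n=10 → 4.
Total orbitals: 2 + 4 = 6.

6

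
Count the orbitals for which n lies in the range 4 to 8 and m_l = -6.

Work shell by shell — for each n, count the (l, m_l) pairs that satisfy m_l = -6:
n=7 → 1; n=8 → 2.
Total orbitals: 1 + 2 = 3.

3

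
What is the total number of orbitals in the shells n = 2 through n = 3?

Shell n has n² orbitals: 2²=4 + 3²=9 = 13 orbitals.

13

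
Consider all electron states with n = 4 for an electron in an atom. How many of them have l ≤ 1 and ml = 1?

2

For n = 4, l ranges over 0 … 3.
Orbitals with l ≤ 1 and ml = 1, by l: l=1 → 1.
Orbitals: 1. Each orbital carries two spin states, so 1 × 2 = 2 states.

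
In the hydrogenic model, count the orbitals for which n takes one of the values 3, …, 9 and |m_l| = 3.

42

Work shell by shell — for each n, count the (l, m_l) pairs that satisfy |m_l| = 3:
n=4 → 2; n=5 → 4; n=6 → 6; n=7 → 8; n=8 → 10; n=9 → 12.
Total orbitals: 2 + 4 + 6 + 8 + 10 + 12 = 42.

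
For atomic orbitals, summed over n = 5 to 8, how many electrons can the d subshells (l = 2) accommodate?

40

A d subshell (l = 2) exists for every n ≥ 3, so shells n = 5, 6, 7, 8 each contribute one — 4 subshells.
Since each d subshell holds 2(2·2+1) = 10 electrons, the total is 4 × 10 = 40.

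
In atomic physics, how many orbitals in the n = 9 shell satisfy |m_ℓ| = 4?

10

The n = 9 shell has ℓ = 0 through 8; check each.
Orbitals with |m_ℓ| = 4, by ℓ: ℓ=4 → 2; ℓ=5 → 2; ℓ=6 → 2; ℓ=7 → 2; ℓ=8 → 2.
Total orbitals: 2 + 2 + 2 + 2 + 2 = 10.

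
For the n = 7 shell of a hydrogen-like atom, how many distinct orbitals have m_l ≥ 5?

3

Contributions: l=5 → 1; l=6 → 2.
Total orbitals: 1 + 2 = 3.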